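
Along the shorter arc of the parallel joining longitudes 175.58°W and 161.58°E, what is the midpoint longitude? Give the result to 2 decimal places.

173.00°E

Signed shortest Δλ from -175.58° to +161.58° is -22.84°.
Midpoint longitude = -175.58° + (-22.84°)/2 = -175.58° − 11.42° = -187.00°.
Normalise into (−180°, 180°]: +173.00°.
(The naïve average (-175.58 + +161.58)/2 = -7.0° is on the wrong side of the globe.)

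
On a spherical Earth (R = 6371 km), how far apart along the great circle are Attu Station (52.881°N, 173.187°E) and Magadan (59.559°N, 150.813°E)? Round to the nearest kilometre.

1559 km

Δλ = 150.813 − 173.187 = -22.374°.
Δφ = 59.559 − 52.881 = 6.678°.
a = sin²(Δφ/2) + cos φ₁ · cos φ₂ · sin²(Δλ/2) = 0.014901.
c = 2·atan2(√a, √(1−a)) = 0.24475 rad → d = 6371·c ≈ 1559.30 km.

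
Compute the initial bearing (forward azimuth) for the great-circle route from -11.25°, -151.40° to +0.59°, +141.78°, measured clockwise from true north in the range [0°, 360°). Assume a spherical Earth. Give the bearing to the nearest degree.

Δλ = 141.78 − -151.40 = 293.18°; wrapped into (−180°, 180°]: -66.82°.
θ = atan2( sin Δλ · cos φ₂ , cos φ₁ · sin φ₂ − sin φ₁ · cos φ₂ · cos Δλ )
  = atan2(-0.91922, 0.08689) = -84.600° → normalised to [0°, 360°): 275.400°.

275°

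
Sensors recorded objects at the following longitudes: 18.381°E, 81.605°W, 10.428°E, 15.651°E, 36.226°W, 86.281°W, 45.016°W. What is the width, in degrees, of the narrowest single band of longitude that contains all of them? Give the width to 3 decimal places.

Sort the longitudes: -86.281°, -81.605°, -45.016°, -36.226°, +10.428°, +15.651°, +18.381°.
Eastward gaps between consecutive values (wrapping around): 4.676°, 36.589°, 8.790°, 46.654°, 5.223°, 2.730°, 255.338°.
Largest gap = 255.338° ⇒ minimal covering band is its complement: 360° − 255.338° = 104.662°.
Band runs from -86.281° eastward to +18.381°.

104.662°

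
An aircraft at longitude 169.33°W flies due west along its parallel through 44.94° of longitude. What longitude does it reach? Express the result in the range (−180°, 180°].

145.73°E

Start at -169.33°; shift −44.94° → -214.27°.
-214.27° lies outside (−180°, 180°]; add 360° → +145.73°.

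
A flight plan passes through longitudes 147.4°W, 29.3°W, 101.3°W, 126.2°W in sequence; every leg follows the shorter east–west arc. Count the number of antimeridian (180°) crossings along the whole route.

0

Leg 1: -147.4° → -29.3°, shortest Δλ = 118.1° (east) — does not cross 180°.
Leg 2: -29.3° → -101.3°, shortest Δλ = -72.0° (west) — does not cross 180°.
Leg 3: -101.3° → -126.2°, shortest Δλ = -24.9° (west) — does not cross 180°.
Total crossings: 0.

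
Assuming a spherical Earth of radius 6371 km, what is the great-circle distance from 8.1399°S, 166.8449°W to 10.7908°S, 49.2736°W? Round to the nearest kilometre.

Δλ = -49.2736 − -166.8449 = 117.5713°.
Δφ = -10.7908 − -8.1399 = -2.6509°.
a = sin²(Δφ/2) + cos φ₁ · cos φ₂ · sin²(Δλ/2) = 0.711789.
c = 2·atan2(√a, √(1−a)) = 2.00819 rad → d = 6371·c ≈ 12794.16 km.

12794 km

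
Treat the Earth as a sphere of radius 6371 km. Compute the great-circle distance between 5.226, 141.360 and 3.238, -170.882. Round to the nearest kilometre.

5299 km

Δλ = -170.882 − 141.360 = -312.242°; wrapped into (−180°, 180°]: 47.758°.
Δφ = 3.238 − 5.226 = -1.988°.
a = sin²(Δφ/2) + cos φ₁ · cos φ₂ · sin²(Δλ/2) = 0.163228.
c = 2·atan2(√a, √(1−a)) = 0.83180 rad → d = 6371·c ≈ 5299.41 km.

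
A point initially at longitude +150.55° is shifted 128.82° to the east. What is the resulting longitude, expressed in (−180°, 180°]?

-80.63°

Start at +150.55°; shift +128.82° → +279.37°.
+279.37° lies outside (−180°, 180°]; subtract 360° → -80.63°.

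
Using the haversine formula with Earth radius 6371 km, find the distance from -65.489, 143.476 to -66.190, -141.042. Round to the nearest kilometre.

Δλ = -141.042 − 143.476 = -284.518°; wrapped into (−180°, 180°]: 75.482°.
Δφ = -66.190 − -65.489 = -0.701°.
a = sin²(Δφ/2) + cos φ₁ · cos φ₂ · sin²(Δλ/2) = 0.062787.
c = 2·atan2(√a, √(1−a)) = 0.50654 rad → d = 6371·c ≈ 3227.19 km.

3227 km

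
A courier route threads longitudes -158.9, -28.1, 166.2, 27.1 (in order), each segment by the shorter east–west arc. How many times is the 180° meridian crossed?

1

Leg 1: -158.9° → -28.1°, shortest Δλ = 130.8° (east) — does not cross 180°.
Leg 2: -28.1° → +166.2°, shortest Δλ = -165.7° (west) — crosses 180°.
Leg 3: +166.2° → +27.1°, shortest Δλ = -139.1° (west) — does not cross 180°.
Total crossings: 1.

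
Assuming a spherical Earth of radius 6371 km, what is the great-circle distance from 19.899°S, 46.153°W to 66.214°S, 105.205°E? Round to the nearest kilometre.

10144 km

Δλ = 105.205 − -46.153 = 151.358°.
Δφ = -66.214 − -19.899 = -46.315°.
a = sin²(Δφ/2) + cos φ₁ · cos φ₂ · sin²(Δλ/2) = 0.510691.
c = 2·atan2(√a, √(1−a)) = 1.59218 rad → d = 6371·c ≈ 10143.78 km.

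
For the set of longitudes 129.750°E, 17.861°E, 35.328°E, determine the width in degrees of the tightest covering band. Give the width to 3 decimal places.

Sort the longitudes: +17.861°, +35.328°, +129.750°.
Eastward gaps between consecutive values (wrapping around): 17.467°, 94.422°, 248.111°.
Largest gap = 248.111° ⇒ minimal covering band is its complement: 360° − 248.111° = 111.889°.
Band runs from +17.861° eastward to +129.750°.

111.889°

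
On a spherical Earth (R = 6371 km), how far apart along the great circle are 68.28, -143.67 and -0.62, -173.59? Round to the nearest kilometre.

7995 km

Δλ = -173.59 − -143.67 = -29.92°.
Δφ = -0.62 − 68.28 = -68.90°.
a = sin²(Δφ/2) + cos φ₁ · cos φ₂ · sin²(Δλ/2) = 0.344661.
c = 2·atan2(√a, √(1−a)) = 1.25489 rad → d = 6371·c ≈ 7994.91 km.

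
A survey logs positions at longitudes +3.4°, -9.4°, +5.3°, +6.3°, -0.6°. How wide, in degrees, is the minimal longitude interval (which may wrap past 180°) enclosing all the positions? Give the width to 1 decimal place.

15.7°

Sort the longitudes: -9.4°, -0.6°, +3.4°, +5.3°, +6.3°.
Eastward gaps between consecutive values (wrapping around): 8.8°, 4.0°, 1.9°, 1.0°, 344.3°.
Largest gap = 344.3° ⇒ minimal covering band is its complement: 360° − 344.3° = 15.7°.
Band runs from -9.4° eastward to +6.3°.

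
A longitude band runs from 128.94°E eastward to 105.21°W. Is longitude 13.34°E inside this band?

No

Band width going east from +128.94° to -105.21°: ((-105.21 − 128.94) mod 360) = 125.85°.
Offset of +13.34° east of the west edge: ((13.34 − 128.94) mod 360) = 244.40°.
244.40° > 125.85° ⇒ outside.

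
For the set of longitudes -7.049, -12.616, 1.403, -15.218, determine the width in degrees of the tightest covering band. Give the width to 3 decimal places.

16.621°

Sort the longitudes: -15.218°, -12.616°, -7.049°, +1.403°.
Eastward gaps between consecutive values (wrapping around): 2.602°, 5.567°, 8.452°, 343.379°.
Largest gap = 343.379° ⇒ minimal covering band is its complement: 360° − 343.379° = 16.621°.
Band runs from -15.218° eastward to +1.403°.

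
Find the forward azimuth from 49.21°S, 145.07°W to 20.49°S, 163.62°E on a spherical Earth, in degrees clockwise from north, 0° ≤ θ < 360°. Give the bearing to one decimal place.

Δλ = 163.62 − -145.07 = 308.69°; wrapped into (−180°, 180°]: -51.31°.
θ = atan2( sin Δλ · cos φ₂ , cos φ₁ · sin φ₂ − sin φ₁ · cos φ₂ · cos Δλ )
  = atan2(-0.73116, 0.21465) = -73.639° → normalised to [0°, 360°): 286.361°.

286.4°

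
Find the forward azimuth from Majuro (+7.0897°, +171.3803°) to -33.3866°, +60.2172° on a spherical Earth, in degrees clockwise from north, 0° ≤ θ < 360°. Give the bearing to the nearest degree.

237°

Δλ = 60.2172 − 171.3803 = -111.1631°.
θ = atan2( sin Δλ · cos φ₂ , cos φ₁ · sin φ₂ − sin φ₁ · cos φ₂ · cos Δλ )
  = atan2(-0.77866, -0.50887) = -123.165° → normalised to [0°, 360°): 236.835°.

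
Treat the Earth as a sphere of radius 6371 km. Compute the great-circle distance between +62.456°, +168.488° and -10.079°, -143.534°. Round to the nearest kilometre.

Δλ = -143.534 − 168.488 = -312.022°; wrapped into (−180°, 180°]: 47.978°.
Δφ = -10.079 − 62.456 = -72.535°.
a = sin²(Δφ/2) + cos φ₁ · cos φ₂ · sin²(Δλ/2) = 0.425195.
c = 2·atan2(√a, √(1−a)) = 1.42062 rad → d = 6371·c ≈ 9050.78 km.

9051 km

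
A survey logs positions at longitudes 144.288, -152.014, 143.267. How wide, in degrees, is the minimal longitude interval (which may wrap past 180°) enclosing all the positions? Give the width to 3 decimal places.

64.719°

Sort the longitudes: -152.014°, +143.267°, +144.288°.
Eastward gaps between consecutive values (wrapping around): 295.281°, 1.021°, 63.698°.
Largest gap = 295.281° ⇒ minimal covering band is its complement: 360° − 295.281° = 64.719°.
Band runs from +143.267° eastward to -152.014°, crossing the antimeridian.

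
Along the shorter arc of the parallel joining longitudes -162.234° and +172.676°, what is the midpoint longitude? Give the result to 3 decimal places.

Signed shortest Δλ from -162.234° to +172.676° is -25.090°.
Midpoint longitude = -162.234° + (-25.090°)/2 = -162.234° − 12.545° = -174.779°.
(The naïve average (-162.234 + +172.676)/2 = 5.221° is on the wrong side of the globe.)

-174.779°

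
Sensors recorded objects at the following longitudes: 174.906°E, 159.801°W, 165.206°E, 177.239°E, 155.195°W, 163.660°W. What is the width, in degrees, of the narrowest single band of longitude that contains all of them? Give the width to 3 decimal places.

Sort the longitudes: -163.660°, -159.801°, -155.195°, +165.206°, +174.906°, +177.239°.
Eastward gaps between consecutive values (wrapping around): 3.859°, 4.606°, 320.401°, 9.700°, 2.333°, 19.101°.
Largest gap = 320.401° ⇒ minimal covering band is its complement: 360° − 320.401° = 39.599°.
Band runs from +165.206° eastward to -155.195°, crossing the antimeridian.

39.599°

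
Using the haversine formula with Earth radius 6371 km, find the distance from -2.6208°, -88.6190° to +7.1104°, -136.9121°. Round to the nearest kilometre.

Δλ = -136.9121 − -88.6190 = -48.2931°.
Δφ = 7.1104 − -2.6208 = 9.7312°.
a = sin²(Δφ/2) + cos φ₁ · cos φ₂ · sin²(Δλ/2) = 0.173073.
c = 2·atan2(√a, √(1−a)) = 0.85813 rad → d = 6371·c ≈ 5467.15 km.

5467 km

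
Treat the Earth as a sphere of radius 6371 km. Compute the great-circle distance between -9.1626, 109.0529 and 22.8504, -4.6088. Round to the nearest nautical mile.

6921 nmi

Δλ = -4.6088 − 109.0529 = -113.6617°.
Δφ = 22.8504 − -9.1626 = 32.0130°.
a = sin²(Δφ/2) + cos φ₁ · cos φ₂ · sin²(Δλ/2) = 0.713478.
c = 2·atan2(√a, √(1−a)) = 2.01192 rad → d = 6371·c ≈ 12817.95 km ≈ 6921.14 nmi.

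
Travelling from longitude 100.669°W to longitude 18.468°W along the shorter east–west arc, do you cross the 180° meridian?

No

Signed shortest Δλ = ((-18.468 − -100.669 + 180) mod 360) − 180 = 82.201°.
Going east by 82.201° from -100.669° reaches -18.468° without touching 180°.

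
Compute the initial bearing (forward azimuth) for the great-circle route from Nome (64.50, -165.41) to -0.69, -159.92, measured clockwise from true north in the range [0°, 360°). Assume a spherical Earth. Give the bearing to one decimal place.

174.0°

Δλ = -159.92 − -165.41 = 5.49°.
θ = atan2( sin Δλ · cos φ₂ , cos φ₁ · sin φ₂ − sin φ₁ · cos φ₂ · cos Δλ )
  = atan2(0.09567, -0.90356) = 173.956° → normalised to [0°, 360°): 173.956°.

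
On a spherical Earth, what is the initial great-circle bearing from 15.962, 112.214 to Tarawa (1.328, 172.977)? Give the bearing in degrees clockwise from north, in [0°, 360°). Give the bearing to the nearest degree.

Δλ = 172.977 − 112.214 = 60.763°.
θ = atan2( sin Δλ · cos φ₂ , cos φ₁ · sin φ₂ − sin φ₁ · cos φ₂ · cos Δλ )
  = atan2(0.87237, -0.11200) = 97.316° → normalised to [0°, 360°): 97.316°.

97°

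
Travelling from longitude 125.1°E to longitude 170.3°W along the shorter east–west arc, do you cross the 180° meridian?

Yes

Naïve |-170.3 − 125.1| = 295.4° > 180°, so the shorter arc goes the other way round — across 180°.
Signed shortest Δλ = ((-170.3 − 125.1 + 180) mod 360) − 180 = 64.6°.
Going east by 64.6° from +125.1° passes through 180° before reaching -170.3°.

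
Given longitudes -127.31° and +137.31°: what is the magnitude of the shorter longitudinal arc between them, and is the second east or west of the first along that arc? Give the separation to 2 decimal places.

Raw difference: 137.31 − -127.31 = 264.62°.
Normalise into (−180°, 180°]: 264.62° − 360° = -95.38°.
Negative ⇒ the second point lies to the west; separation 95.38°.

95.38° west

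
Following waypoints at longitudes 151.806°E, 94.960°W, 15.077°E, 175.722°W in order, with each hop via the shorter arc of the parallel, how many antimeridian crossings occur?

Leg 1: +151.806° → -94.960°, shortest Δλ = 113.234° (east) — crosses 180°.
Leg 2: -94.960° → +15.077°, shortest Δλ = 110.037° (east) — does not cross 180°.
Leg 3: +15.077° → -175.722°, shortest Δλ = 169.201° (east) — crosses 180°.
Total crossings: 2.

2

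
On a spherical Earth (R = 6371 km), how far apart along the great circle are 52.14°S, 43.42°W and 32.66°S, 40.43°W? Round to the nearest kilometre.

Δλ = -40.43 − -43.42 = 2.99°.
Δφ = -32.66 − -52.14 = 19.48°.
a = sin²(Δφ/2) + cos φ₁ · cos φ₂ · sin²(Δλ/2) = 0.028973.
c = 2·atan2(√a, √(1−a)) = 0.34209 rad → d = 6371·c ≈ 2179.48 km.

2179 km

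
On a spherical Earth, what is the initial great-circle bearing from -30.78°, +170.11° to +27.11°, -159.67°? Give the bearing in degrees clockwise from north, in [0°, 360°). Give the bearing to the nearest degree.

30°

Δλ = -159.67 − 170.11 = -329.78°; wrapped into (−180°, 180°]: 30.22°.
θ = atan2( sin Δλ · cos φ₂ , cos φ₁ · sin φ₂ − sin φ₁ · cos φ₂ · cos Δλ )
  = atan2(0.44802, 0.78512) = 29.711° → normalised to [0°, 360°): 29.711°.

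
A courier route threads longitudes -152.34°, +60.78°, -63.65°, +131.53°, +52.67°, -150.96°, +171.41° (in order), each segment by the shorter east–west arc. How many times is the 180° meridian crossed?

Leg 1: -152.34° → +60.78°, shortest Δλ = -146.88° (west) — crosses 180°.
Leg 2: +60.78° → -63.65°, shortest Δλ = -124.43° (west) — does not cross 180°.
Leg 3: -63.65° → +131.53°, shortest Δλ = -164.82° (west) — crosses 180°.
Leg 4: +131.53° → +52.67°, shortest Δλ = -78.86° (west) — does not cross 180°.
Leg 5: +52.67° → -150.96°, shortest Δλ = 156.37° (east) — crosses 180°.
Leg 6: -150.96° → +171.41°, shortest Δλ = -37.63° (west) — crosses 180°.
Total crossings: 4.

4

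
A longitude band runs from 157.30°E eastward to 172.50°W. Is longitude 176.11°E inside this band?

Yes

Band width going east from +157.30° to -172.50°: ((-172.50 − 157.30) mod 360) = 30.20°.
Offset of +176.11° east of the west edge: ((176.11 − 157.30) mod 360) = 18.81°.
18.81° ≤ 30.20° ⇒ inside.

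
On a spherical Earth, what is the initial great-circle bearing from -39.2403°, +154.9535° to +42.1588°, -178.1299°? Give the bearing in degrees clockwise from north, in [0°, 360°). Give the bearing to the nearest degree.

20°

Δλ = -178.1299 − 154.9535 = -333.0834°; wrapped into (−180°, 180°]: 26.9166°.
θ = atan2( sin Δλ · cos φ₂ , cos φ₁ · sin φ₂ − sin φ₁ · cos φ₂ · cos Δλ )
  = atan2(0.33558, 0.93795) = 19.686° → normalised to [0°, 360°): 19.686°.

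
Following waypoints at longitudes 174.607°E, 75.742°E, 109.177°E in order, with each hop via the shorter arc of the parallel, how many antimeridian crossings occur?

Leg 1: +174.607° → +75.742°, shortest Δλ = -98.865° (west) — does not cross 180°.
Leg 2: +75.742° → +109.177°, shortest Δλ = 33.435° (east) — does not cross 180°.
Total crossings: 0.

0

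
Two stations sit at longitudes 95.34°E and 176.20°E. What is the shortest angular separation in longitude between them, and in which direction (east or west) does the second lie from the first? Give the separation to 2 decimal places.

80.86° east

Raw difference: 176.20 − 95.34 = 80.86°.
Normalise into (−180°, 180°]: 80.86° stays 80.86°.
Positive ⇒ the second point lies to the east; separation 80.86°.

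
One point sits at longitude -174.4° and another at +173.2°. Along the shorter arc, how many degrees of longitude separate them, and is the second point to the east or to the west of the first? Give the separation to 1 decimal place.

Raw difference: 173.2 − -174.4 = 347.6°.
Normalise into (−180°, 180°]: 347.6° − 360° = -12.4°.
Negative ⇒ the second point lies to the west; separation 12.4°.

12.4° west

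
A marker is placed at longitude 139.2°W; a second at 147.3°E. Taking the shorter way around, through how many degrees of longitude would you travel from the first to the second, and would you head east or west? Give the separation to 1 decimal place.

73.5° west

Raw difference: 147.3 − -139.2 = 286.5°.
Normalise into (−180°, 180°]: 286.5° − 360° = -73.5°.
Negative ⇒ the second point lies to the west; separation 73.5°.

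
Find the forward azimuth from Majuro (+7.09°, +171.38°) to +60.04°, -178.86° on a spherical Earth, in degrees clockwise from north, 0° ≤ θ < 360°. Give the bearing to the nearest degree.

Δλ = -178.86 − 171.38 = -350.24°; wrapped into (−180°, 180°]: 9.76°.
θ = atan2( sin Δλ · cos φ₂ , cos φ₁ · sin φ₂ − sin φ₁ · cos φ₂ · cos Δλ )
  = atan2(0.08466, 0.79900) = 6.048° → normalised to [0°, 360°): 6.048°.

6°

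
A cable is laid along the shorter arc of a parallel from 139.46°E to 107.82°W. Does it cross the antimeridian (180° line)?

Yes

Naïve |-107.82 − 139.46| = 247.28° > 180°, so the shorter arc goes the other way round — across 180°.
Signed shortest Δλ = ((-107.82 − 139.46 + 180) mod 360) − 180 = 112.72°.
Going east by 112.72° from +139.46° passes through 180° before reaching -107.82°.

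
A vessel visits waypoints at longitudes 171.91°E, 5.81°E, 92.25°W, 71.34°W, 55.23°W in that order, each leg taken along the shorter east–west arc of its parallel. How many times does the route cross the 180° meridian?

0

Leg 1: +171.91° → +5.81°, shortest Δλ = -166.1° (west) — does not cross 180°.
Leg 2: +5.81° → -92.25°, shortest Δλ = -98.06° (west) — does not cross 180°.
Leg 3: -92.25° → -71.34°, shortest Δλ = 20.91° (east) — does not cross 180°.
Leg 4: -71.34° → -55.23°, shortest Δλ = 16.11° (east) — does not cross 180°.
Total crossings: 0.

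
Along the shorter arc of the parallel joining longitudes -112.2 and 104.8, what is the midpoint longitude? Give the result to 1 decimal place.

Signed shortest Δλ from -112.2° to +104.8° is -143.0°.
Midpoint longitude = -112.2° + (-143.0°)/2 = -112.2° − 71.5° = -183.7°.
Normalise into (−180°, 180°]: +176.3°.
(The naïve average (-112.2 + +104.8)/2 = -3.7° is on the wrong side of the globe.)

+176.3°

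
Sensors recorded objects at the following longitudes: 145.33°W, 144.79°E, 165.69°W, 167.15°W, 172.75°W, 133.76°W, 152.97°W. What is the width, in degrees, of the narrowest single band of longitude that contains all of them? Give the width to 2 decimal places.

81.45°

Sort the longitudes: -172.75°, -167.15°, -165.69°, -152.97°, -145.33°, -133.76°, +144.79°.
Eastward gaps between consecutive values (wrapping around): 5.60°, 1.46°, 12.72°, 7.64°, 11.57°, 278.55°, 42.46°.
Largest gap = 278.55° ⇒ minimal covering band is its complement: 360° − 278.55° = 81.45°.
Band runs from +144.79° eastward to -133.76°, crossing the antimeridian.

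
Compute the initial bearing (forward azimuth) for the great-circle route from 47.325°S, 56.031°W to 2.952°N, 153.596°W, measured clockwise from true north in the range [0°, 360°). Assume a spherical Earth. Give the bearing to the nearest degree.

266°

Δλ = -153.596 − -56.031 = -97.565°.
θ = atan2( sin Δλ · cos φ₂ , cos φ₁ · sin φ₂ − sin φ₁ · cos φ₂ · cos Δλ )
  = atan2(-0.98998, -0.06175) = -93.569° → normalised to [0°, 360°): 266.431°.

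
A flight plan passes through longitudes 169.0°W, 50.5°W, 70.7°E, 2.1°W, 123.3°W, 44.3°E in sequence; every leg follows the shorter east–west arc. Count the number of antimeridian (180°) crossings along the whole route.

Leg 1: -169.0° → -50.5°, shortest Δλ = 118.5° (east) — does not cross 180°.
Leg 2: -50.5° → +70.7°, shortest Δλ = 121.2° (east) — does not cross 180°.
Leg 3: +70.7° → -2.1°, shortest Δλ = -72.8° (west) — does not cross 180°.
Leg 4: -2.1° → -123.3°, shortest Δλ = -121.2° (west) — does not cross 180°.
Leg 5: -123.3° → +44.3°, shortest Δλ = 167.6° (east) — does not cross 180°.
Total crossings: 0.

0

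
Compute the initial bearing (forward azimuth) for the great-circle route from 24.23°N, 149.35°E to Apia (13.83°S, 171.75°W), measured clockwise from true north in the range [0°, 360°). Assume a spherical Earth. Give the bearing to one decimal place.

Δλ = -171.75 − 149.35 = -321.10°; wrapped into (−180°, 180°]: 38.90°.
θ = atan2( sin Δλ · cos φ₂ , cos φ₁ · sin φ₂ − sin φ₁ · cos φ₂ · cos Δλ )
  = atan2(0.60976, -0.52812) = 130.896° → normalised to [0°, 360°): 130.896°.

130.9°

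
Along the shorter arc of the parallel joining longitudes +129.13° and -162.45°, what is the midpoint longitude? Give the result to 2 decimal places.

Signed shortest Δλ from +129.13° to -162.45° is +68.42°.
Midpoint longitude = +129.13° + (+68.42°)/2 = +129.13° + 34.21° = +163.34°.
(The naïve average (+129.13 + -162.45)/2 = -16.66° is on the wrong side of the globe.)

+163.34°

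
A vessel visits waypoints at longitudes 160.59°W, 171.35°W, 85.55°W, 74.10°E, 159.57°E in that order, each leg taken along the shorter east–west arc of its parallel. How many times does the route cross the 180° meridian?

0

Leg 1: -160.59° → -171.35°, shortest Δλ = -10.76° (west) — does not cross 180°.
Leg 2: -171.35° → -85.55°, shortest Δλ = 85.8° (east) — does not cross 180°.
Leg 3: -85.55° → +74.10°, shortest Δλ = 159.65° (east) — does not cross 180°.
Leg 4: +74.10° → +159.57°, shortest Δλ = 85.47° (east) — does not cross 180°.
Total crossings: 0.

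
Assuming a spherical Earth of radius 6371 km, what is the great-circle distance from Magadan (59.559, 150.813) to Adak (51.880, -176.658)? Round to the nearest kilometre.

2181 km

Δλ = -176.658 − 150.813 = -327.471°; wrapped into (−180°, 180°]: 32.529°.
Δφ = 51.880 − 59.559 = -7.679°.
a = sin²(Δφ/2) + cos φ₁ · cos φ₂ · sin²(Δλ/2) = 0.029017.
c = 2·atan2(√a, √(1−a)) = 0.34236 rad → d = 6371·c ≈ 2181.15 km.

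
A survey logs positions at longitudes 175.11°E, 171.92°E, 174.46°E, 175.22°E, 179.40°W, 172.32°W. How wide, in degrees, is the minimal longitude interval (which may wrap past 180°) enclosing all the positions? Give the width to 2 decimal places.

15.76°

Sort the longitudes: -179.40°, -172.32°, +171.92°, +174.46°, +175.11°, +175.22°.
Eastward gaps between consecutive values (wrapping around): 7.08°, 344.24°, 2.54°, 0.65°, 0.11°, 5.38°.
Largest gap = 344.24° ⇒ minimal covering band is its complement: 360° − 344.24° = 15.76°.
Band runs from +171.92° eastward to -172.32°, crossing the antimeridian.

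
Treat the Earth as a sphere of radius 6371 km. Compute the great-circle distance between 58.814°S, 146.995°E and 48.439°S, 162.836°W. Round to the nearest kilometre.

Δλ = -162.836 − 146.995 = -309.831°; wrapped into (−180°, 180°]: 50.169°.
Δφ = -48.439 − -58.814 = 10.375°.
a = sin²(Δφ/2) + cos φ₁ · cos φ₂ · sin²(Δλ/2) = 0.069920.
c = 2·atan2(√a, √(1−a)) = 0.53521 rad → d = 6371·c ≈ 3409.84 km.

3410 km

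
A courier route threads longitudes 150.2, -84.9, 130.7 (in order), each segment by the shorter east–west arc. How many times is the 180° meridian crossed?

Leg 1: +150.2° → -84.9°, shortest Δλ = 124.9° (east) — crosses 180°.
Leg 2: -84.9° → +130.7°, shortest Δλ = -144.4° (west) — crosses 180°.
Total crossings: 2.

2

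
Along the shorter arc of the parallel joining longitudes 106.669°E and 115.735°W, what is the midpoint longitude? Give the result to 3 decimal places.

175.467°E

Signed shortest Δλ from +106.669° to -115.735° is +137.596°.
Midpoint longitude = +106.669° + (+137.596°)/2 = +106.669° + 68.798° = +175.467°.
(The naïve average (+106.669 + -115.735)/2 = -4.533° is on the wrong side of the globe.)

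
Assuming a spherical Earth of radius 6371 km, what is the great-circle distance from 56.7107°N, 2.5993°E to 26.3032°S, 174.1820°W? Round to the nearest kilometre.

16624 km

Δλ = -174.1820 − 2.5993 = -176.7813°.
Δφ = -26.3032 − 56.7107 = -83.0139°.
a = sin²(Δφ/2) + cos φ₁ · cos φ₂ · sin²(Δλ/2) = 0.930836.
c = 2·atan2(√a, √(1−a)) = 2.60935 rad → d = 6371·c ≈ 16624.17 km.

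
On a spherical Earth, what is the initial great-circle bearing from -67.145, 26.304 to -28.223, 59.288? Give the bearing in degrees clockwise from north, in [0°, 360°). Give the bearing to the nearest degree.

44°

Δλ = 59.288 − 26.304 = 32.984°.
θ = atan2( sin Δλ · cos φ₂ , cos φ₁ · sin φ₂ − sin φ₁ · cos φ₂ · cos Δλ )
  = atan2(0.47968, 0.49740) = 43.961° → normalised to [0°, 360°): 43.961°.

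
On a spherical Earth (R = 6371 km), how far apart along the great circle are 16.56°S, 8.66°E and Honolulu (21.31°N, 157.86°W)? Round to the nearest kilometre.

Δλ = -157.86 − 8.66 = -166.52°.
Δφ = 21.31 − -16.56 = 37.87°.
a = sin²(Δφ/2) + cos φ₁ · cos φ₂ · sin²(Δλ/2) = 0.985982.
c = 2·atan2(√a, √(1−a)) = 2.90424 rad → d = 6371·c ≈ 18502.94 km.

18503 km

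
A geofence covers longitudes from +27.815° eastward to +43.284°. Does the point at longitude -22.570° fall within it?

No

Band width going east from +27.815° to +43.284°: ((43.284 − 27.815) mod 360) = 15.469°.
Offset of -22.570° east of the west edge: ((-22.570 − 27.815) mod 360) = 309.615°.
309.615° > 15.469° ⇒ outside.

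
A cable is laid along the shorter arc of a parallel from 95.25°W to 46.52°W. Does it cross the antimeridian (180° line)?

Signed shortest Δλ = ((-46.52 − -95.25 + 180) mod 360) − 180 = 48.73°.
Going east by 48.73° from -95.25° reaches -46.52° without touching 180°.

No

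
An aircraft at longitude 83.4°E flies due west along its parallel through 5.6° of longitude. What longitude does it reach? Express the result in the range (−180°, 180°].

77.8°E

Start at +83.4°; shift −5.6° → +77.8°.
+77.8° already lies in (−180°, 180°].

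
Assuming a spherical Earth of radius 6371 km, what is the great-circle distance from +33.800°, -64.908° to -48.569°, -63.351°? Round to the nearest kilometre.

9160 km

Δλ = -63.351 − -64.908 = 1.557°.
Δφ = -48.569 − 33.800 = -82.369°.
a = sin²(Δφ/2) + cos φ₁ · cos φ₂ · sin²(Δλ/2) = 0.433705.
c = 2·atan2(√a, √(1−a)) = 1.43782 rad → d = 6371·c ≈ 9160.32 km.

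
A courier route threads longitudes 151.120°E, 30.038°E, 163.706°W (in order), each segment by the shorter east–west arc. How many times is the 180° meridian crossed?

Leg 1: +151.120° → +30.038°, shortest Δλ = -121.082° (west) — does not cross 180°.
Leg 2: +30.038° → -163.706°, shortest Δλ = 166.256° (east) — crosses 180°.
Total crossings: 1.

1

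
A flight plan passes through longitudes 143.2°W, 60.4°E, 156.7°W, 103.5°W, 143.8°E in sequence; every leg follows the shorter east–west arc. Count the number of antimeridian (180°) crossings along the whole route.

Leg 1: -143.2° → +60.4°, shortest Δλ = -156.4° (west) — crosses 180°.
Leg 2: +60.4° → -156.7°, shortest Δλ = 142.9° (east) — crosses 180°.
Leg 3: -156.7° → -103.5°, shortest Δλ = 53.2° (east) — does not cross 180°.
Leg 4: -103.5° → +143.8°, shortest Δλ = -112.7° (west) — crosses 180°.
Total crossings: 3.

3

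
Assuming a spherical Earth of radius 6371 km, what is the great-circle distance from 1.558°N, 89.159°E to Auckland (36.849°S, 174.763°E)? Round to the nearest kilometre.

9721 km

Δλ = 174.763 − 89.159 = 85.604°.
Δφ = -36.849 − 1.558 = -38.407°.
a = sin²(Δφ/2) + cos φ₁ · cos φ₂ · sin²(Δλ/2) = 0.477496.
c = 2·atan2(√a, √(1−a)) = 1.52577 rad → d = 6371·c ≈ 9720.70 km.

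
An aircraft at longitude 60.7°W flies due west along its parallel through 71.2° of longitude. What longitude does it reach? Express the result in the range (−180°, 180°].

Start at -60.7°; shift −71.2° → -131.9°.
-131.9° already lies in (−180°, 180°].

131.9°W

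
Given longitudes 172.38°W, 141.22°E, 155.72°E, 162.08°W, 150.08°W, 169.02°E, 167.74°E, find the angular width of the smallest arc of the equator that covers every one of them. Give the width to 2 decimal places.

Sort the longitudes: -172.38°, -162.08°, -150.08°, +141.22°, +155.72°, +167.74°, +169.02°.
Eastward gaps between consecutive values (wrapping around): 10.30°, 12.00°, 291.30°, 14.50°, 12.02°, 1.28°, 18.60°.
Largest gap = 291.30° ⇒ minimal covering band is its complement: 360° − 291.30° = 68.70°.
Band runs from +141.22° eastward to -150.08°, crossing the antimeridian.

68.70°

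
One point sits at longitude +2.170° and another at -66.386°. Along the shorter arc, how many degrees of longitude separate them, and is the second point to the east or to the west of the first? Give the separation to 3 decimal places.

Raw difference: -66.386 − 2.170 = -68.556°.
Normalise into (−180°, 180°]: -68.556° stays -68.556°.
Negative ⇒ the second point lies to the west; separation 68.556°.

68.556° west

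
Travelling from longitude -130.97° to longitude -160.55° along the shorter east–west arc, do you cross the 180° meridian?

Signed shortest Δλ = ((-160.55 − -130.97 + 180) mod 360) − 180 = -29.58°.
Going west by 29.58° from -130.97° reaches -160.55° without touching 180°.

No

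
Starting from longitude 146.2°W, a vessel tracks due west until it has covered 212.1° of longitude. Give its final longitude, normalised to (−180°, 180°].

1.7°E

Start at -146.2°; shift −212.1° → -358.3°.
-358.3° lies outside (−180°, 180°]; add 360° → +1.7°.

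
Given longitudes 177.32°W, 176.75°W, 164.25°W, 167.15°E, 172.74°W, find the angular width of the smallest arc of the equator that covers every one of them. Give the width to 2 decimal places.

Sort the longitudes: -177.32°, -176.75°, -172.74°, -164.25°, +167.15°.
Eastward gaps between consecutive values (wrapping around): 0.57°, 4.01°, 8.49°, 331.40°, 15.53°.
Largest gap = 331.40° ⇒ minimal covering band is its complement: 360° − 331.40° = 28.60°.
Band runs from +167.15° eastward to -164.25°, crossing the antimeridian.

28.60°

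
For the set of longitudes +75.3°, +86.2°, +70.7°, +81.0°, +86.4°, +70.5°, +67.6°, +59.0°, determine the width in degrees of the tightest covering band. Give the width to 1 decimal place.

Sort the longitudes: +59.0°, +67.6°, +70.5°, +70.7°, +75.3°, +81.0°, +86.2°, +86.4°.
Eastward gaps between consecutive values (wrapping around): 8.6°, 2.9°, 0.2°, 4.6°, 5.7°, 5.2°, 0.2°, 332.6°.
Largest gap = 332.6° ⇒ minimal covering band is its complement: 360° − 332.6° = 27.4°.
Band runs from +59.0° eastward to +86.4°.

27.4°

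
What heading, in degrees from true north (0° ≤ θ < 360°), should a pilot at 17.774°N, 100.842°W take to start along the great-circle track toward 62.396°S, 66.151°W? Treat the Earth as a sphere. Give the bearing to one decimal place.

164.6°

Δλ = -66.151 − -100.842 = 34.691°.
θ = atan2( sin Δλ · cos φ₂ , cos φ₁ · sin φ₂ − sin φ₁ · cos φ₂ · cos Δλ )
  = atan2(0.26372, -0.96017) = 164.642° → normalised to [0°, 360°): 164.642°.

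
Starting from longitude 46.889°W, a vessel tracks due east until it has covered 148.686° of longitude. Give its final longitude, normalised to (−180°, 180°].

101.797°E

Start at -46.889°; shift +148.686° → +101.797°.
+101.797° already lies in (−180°, 180°].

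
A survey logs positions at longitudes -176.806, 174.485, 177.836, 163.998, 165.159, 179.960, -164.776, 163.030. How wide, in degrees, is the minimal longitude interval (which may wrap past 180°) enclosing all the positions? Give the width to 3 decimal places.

32.194°

Sort the longitudes: -176.806°, -164.776°, +163.030°, +163.998°, +165.159°, +174.485°, +177.836°, +179.960°.
Eastward gaps between consecutive values (wrapping around): 12.030°, 327.806°, 0.968°, 1.161°, 9.326°, 3.351°, 2.124°, 3.234°.
Largest gap = 327.806° ⇒ minimal covering band is its complement: 360° − 327.806° = 32.194°.
Band runs from +163.030° eastward to -164.776°, crossing the antimeridian.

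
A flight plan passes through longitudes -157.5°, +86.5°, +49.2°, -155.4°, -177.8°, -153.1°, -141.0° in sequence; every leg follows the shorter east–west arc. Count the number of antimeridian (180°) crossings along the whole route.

2

Leg 1: -157.5° → +86.5°, shortest Δλ = -116.0° (west) — crosses 180°.
Leg 2: +86.5° → +49.2°, shortest Δλ = -37.3° (west) — does not cross 180°.
Leg 3: +49.2° → -155.4°, shortest Δλ = 155.4° (east) — crosses 180°.
Leg 4: -155.4° → -177.8°, shortest Δλ = -22.4° (west) — does not cross 180°.
Leg 5: -177.8° → -153.1°, shortest Δλ = 24.7° (east) — does not cross 180°.
Leg 6: -153.1° → -141.0°, shortest Δλ = 12.1° (east) — does not cross 180°.
Total crossings: 2.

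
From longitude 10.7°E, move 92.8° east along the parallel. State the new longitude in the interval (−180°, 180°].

103.5°E

Start at +10.7°; shift +92.8° → +103.5°.
+103.5° already lies in (−180°, 180°].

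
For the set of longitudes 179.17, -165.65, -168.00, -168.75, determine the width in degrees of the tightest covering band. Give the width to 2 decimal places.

15.18°

Sort the longitudes: -168.75°, -168.00°, -165.65°, +179.17°.
Eastward gaps between consecutive values (wrapping around): 0.75°, 2.35°, 344.82°, 12.08°.
Largest gap = 344.82° ⇒ minimal covering band is its complement: 360° − 344.82° = 15.18°.
Band runs from +179.17° eastward to -165.65°, crossing the antimeridian.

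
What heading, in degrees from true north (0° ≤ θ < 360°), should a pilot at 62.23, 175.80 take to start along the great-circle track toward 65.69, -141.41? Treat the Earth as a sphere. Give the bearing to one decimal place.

Δλ = -141.41 − 175.80 = -317.21°; wrapped into (−180°, 180°]: 42.79°.
θ = atan2( sin Δλ · cos φ₂ , cos φ₁ · sin φ₂ − sin φ₁ · cos φ₂ · cos Δλ )
  = atan2(0.27966, 0.15730) = 60.643° → normalised to [0°, 360°): 60.643°.

60.6°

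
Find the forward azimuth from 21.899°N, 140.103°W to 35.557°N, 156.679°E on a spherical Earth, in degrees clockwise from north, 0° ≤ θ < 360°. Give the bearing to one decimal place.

Δλ = 156.679 − -140.103 = 296.782°; wrapped into (−180°, 180°]: -63.218°.
θ = atan2( sin Δλ · cos φ₂ , cos φ₁ · sin φ₂ − sin φ₁ · cos φ₂ · cos Δλ )
  = atan2(-0.72627, 0.40283) = -60.985° → normalised to [0°, 360°): 299.015°.

299.0°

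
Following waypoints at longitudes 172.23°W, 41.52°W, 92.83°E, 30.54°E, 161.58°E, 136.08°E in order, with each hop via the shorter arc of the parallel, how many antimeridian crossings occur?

Leg 1: -172.23° → -41.52°, shortest Δλ = 130.71° (east) — does not cross 180°.
Leg 2: -41.52° → +92.83°, shortest Δλ = 134.35° (east) — does not cross 180°.
Leg 3: +92.83° → +30.54°, shortest Δλ = -62.29° (west) — does not cross 180°.
Leg 4: +30.54° → +161.58°, shortest Δλ = 131.04° (east) — does not cross 180°.
Leg 5: +161.58° → +136.08°, shortest Δλ = -25.5° (west) — does not cross 180°.
Total crossings: 0.

0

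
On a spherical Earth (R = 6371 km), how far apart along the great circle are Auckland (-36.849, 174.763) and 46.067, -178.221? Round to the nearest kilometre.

9247 km

Δλ = -178.221 − 174.763 = -352.984°; wrapped into (−180°, 180°]: 7.016°.
Δφ = 46.067 − -36.849 = 82.916°.
a = sin²(Δφ/2) + cos φ₁ · cos φ₂ · sin²(Δλ/2) = 0.440416.
c = 2·atan2(√a, √(1−a)) = 1.45135 rad → d = 6371·c ≈ 9246.52 km.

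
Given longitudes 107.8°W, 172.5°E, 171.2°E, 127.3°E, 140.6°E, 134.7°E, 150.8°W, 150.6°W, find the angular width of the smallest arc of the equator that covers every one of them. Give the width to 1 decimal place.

124.9°

Sort the longitudes: -150.8°, -150.6°, -107.8°, +127.3°, +134.7°, +140.6°, +171.2°, +172.5°.
Eastward gaps between consecutive values (wrapping around): 0.2°, 42.8°, 235.1°, 7.4°, 5.9°, 30.6°, 1.3°, 36.7°.
Largest gap = 235.1° ⇒ minimal covering band is its complement: 360° − 235.1° = 124.9°.
Band runs from +127.3° eastward to -107.8°, crossing the antimeridian.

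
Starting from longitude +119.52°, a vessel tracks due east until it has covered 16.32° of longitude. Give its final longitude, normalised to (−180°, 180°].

Start at +119.52°; shift +16.32° → +135.84°.
+135.84° already lies in (−180°, 180°].

+135.84°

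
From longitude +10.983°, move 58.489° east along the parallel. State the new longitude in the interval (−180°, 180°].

+69.472°

Start at +10.983°; shift +58.489° → +69.472°.
+69.472° already lies in (−180°, 180°].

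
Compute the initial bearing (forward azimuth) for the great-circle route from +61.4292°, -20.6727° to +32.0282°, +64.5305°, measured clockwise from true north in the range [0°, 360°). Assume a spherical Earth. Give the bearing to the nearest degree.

Δλ = 64.5305 − -20.6727 = 85.2032°.
θ = atan2( sin Δλ · cos φ₂ , cos φ₁ · sin φ₂ − sin φ₁ · cos φ₂ · cos Δλ )
  = atan2(0.84482, 0.19137) = 77.237° → normalised to [0°, 360°): 77.237°.

77°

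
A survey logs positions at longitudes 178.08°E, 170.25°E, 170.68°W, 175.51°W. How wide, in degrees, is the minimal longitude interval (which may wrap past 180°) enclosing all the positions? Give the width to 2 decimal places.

19.07°

Sort the longitudes: -175.51°, -170.68°, +170.25°, +178.08°.
Eastward gaps between consecutive values (wrapping around): 4.83°, 340.93°, 7.83°, 6.41°.
Largest gap = 340.93° ⇒ minimal covering band is its complement: 360° − 340.93° = 19.07°.
Band runs from +170.25° eastward to -170.68°, crossing the antimeridian.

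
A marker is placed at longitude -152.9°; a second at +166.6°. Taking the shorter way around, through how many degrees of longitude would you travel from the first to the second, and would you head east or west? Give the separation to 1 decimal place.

40.5° west

Raw difference: 166.6 − -152.9 = 319.5°.
Normalise into (−180°, 180°]: 319.5° − 360° = -40.5°.
Negative ⇒ the second point lies to the west; separation 40.5°.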